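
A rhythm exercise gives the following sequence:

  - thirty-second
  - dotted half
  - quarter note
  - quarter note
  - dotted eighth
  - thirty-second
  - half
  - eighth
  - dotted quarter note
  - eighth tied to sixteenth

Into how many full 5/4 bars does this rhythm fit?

One bar of 5/4 = 40 thirty-second notes.
In thirty-second notes: thirty-second = 1; dotted half = 24; quarter note = 8; quarter note = 8; dotted eighth = 6; thirty-second = 1; half = 16; eighth = 4; dotted quarter note = 12; eighth tied to sixteenth (eighth + sixteenth) = 6.
Sum: 1 + 24 + 8 + 8 + 6 + 1 + 16 + 4 + 12 + 6 = 86.
86 ÷ 40 = 2 complete bars with 6 left over.

2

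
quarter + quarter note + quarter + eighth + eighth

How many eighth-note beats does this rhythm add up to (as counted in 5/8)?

8

One eighth-note beat = 2 sixteenth notes.
In sixteenth notes: quarter = 4; quarter note = 4; quarter = 4; eighth = 2; eighth = 2.
Sum: 4 + 4 + 4 + 2 + 2 = 16.
16 ÷ 2 = 8 beats.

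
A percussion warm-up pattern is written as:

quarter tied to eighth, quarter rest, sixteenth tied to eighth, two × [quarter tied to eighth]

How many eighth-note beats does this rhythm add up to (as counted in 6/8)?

One eighth-note beat = 2 sixteenth notes.
Each duration in sixteenth notes: quarter tied to eighth (quarter + eighth) = 6; quarter rest = 4; sixteenth tied to eighth (sixteenth + eighth) = 3; quarter tied to eighth (quarter + eighth) = 6; quarter tied to eighth (quarter + eighth) = 6.
Adding: 6 + 4 + 3 + 6 + 6 = 25.
25 ÷ 2 = 12.5 beats.

12.5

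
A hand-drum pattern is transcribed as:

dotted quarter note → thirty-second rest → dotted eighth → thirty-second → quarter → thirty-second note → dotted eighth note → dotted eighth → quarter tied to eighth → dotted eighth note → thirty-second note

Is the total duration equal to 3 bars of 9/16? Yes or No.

One bar of 9/16 = 18 thirty-second notes, so 3 bars = 54.
Express everything in thirty-second notes: dotted quarter note = 12; thirty-second rest = 1; dotted eighth = 6; thirty-second = 1; quarter = 8; thirty-second note = 1; dotted eighth note = 6; dotted eighth = 6; quarter tied to eighth (quarter + eighth) = 12; dotted eighth note = 6; thirty-second note = 1.
Adding: 12 + 1 + 6 + 1 + 8 + 1 + 6 + 6 + 12 + 6 + 1 = 60.
60 exceeds 54, so the answer is No.

No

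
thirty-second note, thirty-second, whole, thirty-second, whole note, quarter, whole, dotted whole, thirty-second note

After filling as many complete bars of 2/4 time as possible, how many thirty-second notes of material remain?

One bar of 2/4 = 16 thirty-second notes.
Convert each value to thirty-second notes: thirty-second note = 1; thirty-second = 1; whole = 32; thirty-second = 1; whole note = 32; quarter = 8; whole = 32; dotted whole = 48; thirty-second note = 1.
Total: 1 + 1 + 32 + 1 + 32 + 8 + 32 + 48 + 1 = 156.
156 ÷ 16 = 9 complete bars with 12 thirty-second notes remaining.

12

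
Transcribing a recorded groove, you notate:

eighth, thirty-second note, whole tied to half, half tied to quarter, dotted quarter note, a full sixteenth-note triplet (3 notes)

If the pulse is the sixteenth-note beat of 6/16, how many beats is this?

46.5

One sixteenth-note beat = 2 thirty-second notes.
Express everything in thirty-second notes: eighth = 4; thirty-second note = 1; whole tied to half (whole + half) = 48; half tied to quarter (half + quarter) = 24; dotted quarter note = 12; a full sixteenth-note triplet (3 notes) (three triplet sixteenths span one eighth) = 4.
Altogether 4 + 1 + 48 + 24 + 12 + 4 = 93.
93 ÷ 2 = 46.5 beats.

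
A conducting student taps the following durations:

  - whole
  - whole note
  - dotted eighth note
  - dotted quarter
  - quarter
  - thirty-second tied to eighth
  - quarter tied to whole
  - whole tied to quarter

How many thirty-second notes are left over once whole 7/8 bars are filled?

7

One bar of 7/8 = 28 thirty-second notes.
Express everything in thirty-second notes: whole = 32; whole note = 32; dotted eighth note = 6; dotted quarter = 12; quarter = 8; thirty-second tied to eighth (thirty-second + eighth) = 5; quarter tied to whole (quarter + whole) = 40; whole tied to quarter (whole + quarter) = 40.
Altogether 32 + 32 + 6 + 12 + 8 + 5 + 40 + 40 = 175.
175 ÷ 28 = 6 complete bars with 7 thirty-second notes remaining.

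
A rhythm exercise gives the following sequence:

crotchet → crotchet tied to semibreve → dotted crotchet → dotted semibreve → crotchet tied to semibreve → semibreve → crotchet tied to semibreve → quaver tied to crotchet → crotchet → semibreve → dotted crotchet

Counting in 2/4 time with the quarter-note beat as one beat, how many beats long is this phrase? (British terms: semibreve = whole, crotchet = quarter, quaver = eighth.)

One quarter-note beat = 2 eighth notes.
Working in eighth notes: crotchet = 2; crotchet tied to semibreve (crotchet + semibreve) = 10; dotted crotchet = 3; dotted semibreve = 12; crotchet tied to semibreve (crotchet + semibreve) = 10; semibreve = 8; crotchet tied to semibreve (crotchet + semibreve) = 10; quaver tied to crotchet (quaver + crotchet) = 3; crotchet = 2; semibreve = 8; dotted crotchet = 3.
Total: 2 + 10 + 3 + 12 + 10 + 8 + 10 + 3 + 2 + 8 + 3 = 71.
71 ÷ 2 = 35.5 beats.

35.5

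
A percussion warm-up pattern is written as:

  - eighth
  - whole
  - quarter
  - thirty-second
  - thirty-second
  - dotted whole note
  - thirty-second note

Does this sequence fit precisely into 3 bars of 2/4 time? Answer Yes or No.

No

One bar of 2/4 = 16 thirty-second notes, so 3 bars = 48.
Convert each value to thirty-second notes: eighth = 4; whole = 32; quarter = 8; thirty-second = 1; thirty-second = 1; dotted whole note = 48; thirty-second note = 1.
Altogether 4 + 32 + 8 + 1 + 1 + 48 + 1 = 95.
95 exceeds 48, so the answer is No.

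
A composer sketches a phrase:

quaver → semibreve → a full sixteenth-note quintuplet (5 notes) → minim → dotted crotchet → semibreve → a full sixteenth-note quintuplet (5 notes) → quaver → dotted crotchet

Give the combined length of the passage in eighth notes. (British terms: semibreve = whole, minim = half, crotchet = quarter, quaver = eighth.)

Express everything in eighth notes: quaver = 1; semibreve = 8; a full sixteenth-note quintuplet (5 notes) (five quintuplet sixteenths span one quarter) = 2; minim = 4; dotted crotchet = 3; semibreve = 8; a full sixteenth-note quintuplet (5 notes) (five quintuplet sixteenths span one quarter) = 2; quaver = 1; dotted crotchet = 3.
Adding: 1 + 8 + 2 + 4 + 3 + 8 + 2 + 1 + 3 = 32 eighth notes.

32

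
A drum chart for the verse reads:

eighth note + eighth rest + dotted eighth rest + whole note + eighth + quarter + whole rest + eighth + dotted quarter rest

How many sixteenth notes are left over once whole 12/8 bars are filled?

5

One bar of 12/8 = 24 sixteenth notes.
Express everything in sixteenth notes: eighth note = 2; eighth rest = 2; dotted eighth rest = 3; whole note = 16; eighth = 2; quarter = 4; whole rest = 16; eighth = 2; dotted quarter rest = 6.
Altogether 2 + 2 + 3 + 16 + 2 + 4 + 16 + 2 + 6 = 53.
53 ÷ 24 = 2 complete bars with 5 sixteenth notes remaining.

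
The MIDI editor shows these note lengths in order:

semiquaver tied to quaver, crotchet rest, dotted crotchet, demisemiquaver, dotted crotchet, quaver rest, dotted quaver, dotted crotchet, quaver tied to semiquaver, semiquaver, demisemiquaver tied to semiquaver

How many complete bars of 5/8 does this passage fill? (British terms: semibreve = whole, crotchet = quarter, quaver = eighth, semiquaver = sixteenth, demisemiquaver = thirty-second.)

3

One bar of 5/8 = 20 thirty-second notes.
Express everything in thirty-second notes: semiquaver tied to quaver (semiquaver + quaver) = 6; crotchet rest = 8; dotted crotchet = 12; demisemiquaver = 1; dotted crotchet = 12; quaver rest = 4; dotted quaver = 6; dotted crotchet = 12; quaver tied to semiquaver (quaver + semiquaver) = 6; semiquaver = 2; demisemiquaver tied to semiquaver (demisemiquaver + semiquaver) = 3.
Adding: 6 + 8 + 12 + 1 + 12 + 4 + 6 + 12 + 6 + 2 + 3 = 72.
72 ÷ 20 = 3 complete bars with 12 left over.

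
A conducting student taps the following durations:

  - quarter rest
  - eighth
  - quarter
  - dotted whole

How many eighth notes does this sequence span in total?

17

Each duration in eighth notes: quarter rest = 2; eighth = 1; quarter = 2; dotted whole = 12.
Sum: 2 + 1 + 2 + 12 = 17 eighth notes.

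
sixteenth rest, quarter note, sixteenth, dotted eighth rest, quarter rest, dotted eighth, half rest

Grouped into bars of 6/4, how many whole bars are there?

1

One bar of 6/4 = 24 sixteenth notes.
Working in sixteenth notes: sixteenth rest = 1; quarter note = 4; sixteenth = 1; dotted eighth rest = 3; quarter rest = 4; dotted eighth = 3; half rest = 8.
Sum: 1 + 4 + 1 + 3 + 4 + 3 + 8 = 24.
24 ÷ 24 = 1 complete bar with 0 left over.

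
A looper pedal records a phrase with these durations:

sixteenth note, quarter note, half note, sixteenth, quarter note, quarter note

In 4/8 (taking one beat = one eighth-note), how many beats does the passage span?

One eighth-note beat = 2 sixteenth notes.
Convert each value to sixteenth notes: sixteenth note = 1; quarter note = 4; half note = 8; sixteenth = 1; quarter note = 4; quarter note = 4.
Total: 1 + 4 + 8 + 1 + 4 + 4 = 22.
22 ÷ 2 = 11 beats.

11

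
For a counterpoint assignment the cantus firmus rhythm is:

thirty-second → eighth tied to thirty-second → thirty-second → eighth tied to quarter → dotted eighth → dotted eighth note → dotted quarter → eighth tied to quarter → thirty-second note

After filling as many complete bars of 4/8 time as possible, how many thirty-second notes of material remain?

One bar of 4/8 = 16 thirty-second notes.
Convert each value to thirty-second notes: thirty-second = 1; eighth tied to thirty-second (eighth + thirty-second) = 5; thirty-second = 1; eighth tied to quarter (eighth + quarter) = 12; dotted eighth = 6; dotted eighth note = 6; dotted quarter = 12; eighth tied to quarter (eighth + quarter) = 12; thirty-second note = 1.
Total: 1 + 5 + 1 + 12 + 6 + 6 + 12 + 12 + 1 = 56.
56 ÷ 16 = 3 complete bars with 8 thirty-second notes remaining.

8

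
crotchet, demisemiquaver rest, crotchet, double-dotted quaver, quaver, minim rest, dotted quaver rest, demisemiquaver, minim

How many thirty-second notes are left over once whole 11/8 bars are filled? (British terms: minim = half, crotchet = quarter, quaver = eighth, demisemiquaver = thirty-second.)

One bar of 11/8 = 44 thirty-second notes.
In thirty-second notes: crotchet = 8; demisemiquaver rest = 1; crotchet = 8; double-dotted quaver = 7; quaver = 4; minim rest = 16; dotted quaver rest = 6; demisemiquaver = 1; minim = 16.
Altogether 8 + 1 + 8 + 7 + 4 + 16 + 6 + 1 + 16 = 67.
67 ÷ 44 = 1 complete bar with 23 thirty-second notes remaining.

23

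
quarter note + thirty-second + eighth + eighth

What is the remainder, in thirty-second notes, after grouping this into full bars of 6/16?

One bar of 6/16 = 12 thirty-second notes.
Each duration in thirty-second notes: quarter note = 8; thirty-second = 1; eighth = 4; eighth = 4.
Altogether 8 + 1 + 4 + 4 = 17.
17 ÷ 12 = 1 complete bar with 5 thirty-second notes remaining.

5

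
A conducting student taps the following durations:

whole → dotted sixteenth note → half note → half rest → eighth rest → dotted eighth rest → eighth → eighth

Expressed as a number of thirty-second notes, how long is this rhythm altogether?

85

Express everything in thirty-second notes: whole = 32; dotted sixteenth note = 3; half note = 16; half rest = 16; eighth rest = 4; dotted eighth rest = 6; eighth = 4; eighth = 4.
Adding: 32 + 3 + 16 + 16 + 4 + 6 + 4 + 4 = 85 thirty-second notes.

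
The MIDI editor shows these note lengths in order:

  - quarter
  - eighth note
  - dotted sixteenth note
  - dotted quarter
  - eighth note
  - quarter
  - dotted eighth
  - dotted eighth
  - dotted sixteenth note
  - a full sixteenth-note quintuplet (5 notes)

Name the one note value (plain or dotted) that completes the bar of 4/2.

The bar of 4/2 = 64 thirty-second notes.
Convert each value to thirty-second notes: quarter = 8; eighth note = 4; dotted sixteenth note = 3; dotted quarter = 12; eighth note = 4; quarter = 8; dotted eighth = 6; dotted eighth = 6; dotted sixteenth note = 3; a full sixteenth-note quintuplet (5 notes) (five quintuplet sixteenths span one quarter) = 8.
Adding: 8 + 4 + 3 + 12 + 4 + 8 + 6 + 6 + 3 + 8 = 62.
Remaining: 64 − 62 = 2 thirty-second notes, which is a sixteenth note.

sixteenth note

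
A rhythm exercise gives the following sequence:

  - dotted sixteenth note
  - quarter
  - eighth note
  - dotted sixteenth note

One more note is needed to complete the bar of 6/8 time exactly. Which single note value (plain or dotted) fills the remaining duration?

dotted eighth note

The bar of 6/8 = 24 thirty-second notes.
Express everything in thirty-second notes: dotted sixteenth note = 3; quarter = 8; eighth note = 4; dotted sixteenth note = 3.
Altogether 3 + 8 + 4 + 3 = 18.
Remaining: 24 − 18 = 6 thirty-second notes, which is a dotted eighth note.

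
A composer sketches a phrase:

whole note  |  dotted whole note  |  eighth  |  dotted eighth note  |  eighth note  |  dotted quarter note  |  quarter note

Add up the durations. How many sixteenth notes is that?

Convert each value to sixteenth notes: whole note = 16; dotted whole note = 24; eighth = 2; dotted eighth note = 3; eighth note = 2; dotted quarter note = 6; quarter note = 4.
Sum: 16 + 24 + 2 + 3 + 2 + 6 + 4 = 57 sixteenth notes.

57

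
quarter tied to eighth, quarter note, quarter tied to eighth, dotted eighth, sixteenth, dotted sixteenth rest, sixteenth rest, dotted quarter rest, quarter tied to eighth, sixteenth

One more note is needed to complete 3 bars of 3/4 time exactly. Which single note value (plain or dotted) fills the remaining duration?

3 bars of 3/4 = 72 thirty-second notes.
Each duration in thirty-second notes: quarter tied to eighth (quarter + eighth) = 12; quarter note = 8; quarter tied to eighth (quarter + eighth) = 12; dotted eighth = 6; sixteenth = 2; dotted sixteenth rest = 3; sixteenth rest = 2; dotted quarter rest = 12; quarter tied to eighth (quarter + eighth) = 12; sixteenth = 2.
Altogether 12 + 8 + 12 + 6 + 2 + 3 + 2 + 12 + 12 + 2 = 71.
Remaining: 72 − 71 = 1 thirty-second note, which is a thirty-second note.

thirty-second note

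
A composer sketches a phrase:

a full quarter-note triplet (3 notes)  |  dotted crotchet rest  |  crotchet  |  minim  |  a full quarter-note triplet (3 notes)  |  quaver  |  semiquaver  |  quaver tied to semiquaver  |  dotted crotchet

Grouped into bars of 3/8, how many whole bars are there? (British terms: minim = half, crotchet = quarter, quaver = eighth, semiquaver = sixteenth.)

7

One bar of 3/8 = 6 sixteenth notes.
Each duration in sixteenth notes: a full quarter-note triplet (3 notes) (three triplet quarters span one half) = 8; dotted crotchet rest = 6; crotchet = 4; minim = 8; a full quarter-note triplet (3 notes) (three triplet quarters span one half) = 8; quaver = 2; semiquaver = 1; quaver tied to semiquaver (quaver + semiquaver) = 3; dotted crotchet = 6.
Altogether 8 + 6 + 4 + 8 + 8 + 2 + 1 + 3 + 6 = 46.
46 ÷ 6 = 7 complete bars with 4 left over.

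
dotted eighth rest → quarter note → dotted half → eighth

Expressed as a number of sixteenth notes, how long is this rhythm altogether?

21

Express everything in sixteenth notes: dotted eighth rest = 3; quarter note = 4; dotted half = 12; eighth = 2.
Total: 3 + 4 + 12 + 2 = 21 sixteenth notes.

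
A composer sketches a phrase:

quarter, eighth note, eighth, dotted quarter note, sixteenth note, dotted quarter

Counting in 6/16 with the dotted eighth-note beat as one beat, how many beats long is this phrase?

One dotted eighth-note beat = 3 sixteenth notes.
Working in sixteenth notes: quarter = 4; eighth note = 2; eighth = 2; dotted quarter note = 6; sixteenth note = 1; dotted quarter = 6.
Altogether 4 + 2 + 2 + 6 + 1 + 6 = 21.
21 ÷ 3 = 7 beats.

7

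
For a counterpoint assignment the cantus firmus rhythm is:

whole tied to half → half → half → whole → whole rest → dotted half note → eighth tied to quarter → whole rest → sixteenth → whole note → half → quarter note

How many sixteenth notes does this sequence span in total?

Each duration in sixteenth notes: whole tied to half (whole + half) = 24; half = 8; half = 8; whole = 16; whole rest = 16; dotted half note = 12; eighth tied to quarter (eighth + quarter) = 6; whole rest = 16; sixteenth = 1; whole note = 16; half = 8; quarter note = 4.
Adding: 24 + 8 + 8 + 16 + 16 + 12 + 6 + 16 + 1 + 16 + 8 + 4 = 135 sixteenth notes.

135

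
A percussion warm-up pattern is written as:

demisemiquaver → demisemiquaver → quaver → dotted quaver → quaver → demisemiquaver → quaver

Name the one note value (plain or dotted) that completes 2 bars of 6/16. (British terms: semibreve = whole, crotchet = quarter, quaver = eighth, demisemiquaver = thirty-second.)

2 bars of 6/16 = 24 thirty-second notes.
Working in thirty-second notes: demisemiquaver = 1; demisemiquaver = 1; quaver = 4; dotted quaver = 6; quaver = 4; demisemiquaver = 1; quaver = 4.
Total: 1 + 1 + 4 + 6 + 4 + 1 + 4 = 21.
Remaining: 24 − 21 = 3 thirty-second notes, which is a dotted sixteenth note.

dotted sixteenth note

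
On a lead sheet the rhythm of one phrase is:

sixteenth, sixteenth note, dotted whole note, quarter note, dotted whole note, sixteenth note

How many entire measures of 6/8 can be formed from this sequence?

4

One bar of 6/8 = 12 sixteenth notes.
Express everything in sixteenth notes: sixteenth = 1; sixteenth note = 1; dotted whole note = 24; quarter note = 4; dotted whole note = 24; sixteenth note = 1.
Sum: 1 + 1 + 24 + 4 + 24 + 1 = 55.
55 ÷ 12 = 4 complete bars with 7 left over.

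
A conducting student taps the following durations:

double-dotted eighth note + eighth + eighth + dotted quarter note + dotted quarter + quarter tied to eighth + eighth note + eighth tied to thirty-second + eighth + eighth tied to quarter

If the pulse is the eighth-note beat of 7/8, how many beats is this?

One eighth-note beat = 4 thirty-second notes.
Convert each value to thirty-second notes: double-dotted eighth note = 7; eighth = 4; eighth = 4; dotted quarter note = 12; dotted quarter = 12; quarter tied to eighth (quarter + eighth) = 12; eighth note = 4; eighth tied to thirty-second (eighth + thirty-second) = 5; eighth = 4; eighth tied to quarter (eighth + quarter) = 12.
Adding: 7 + 4 + 4 + 12 + 12 + 12 + 4 + 5 + 4 + 12 = 76.
76 ÷ 4 = 19 beats.

19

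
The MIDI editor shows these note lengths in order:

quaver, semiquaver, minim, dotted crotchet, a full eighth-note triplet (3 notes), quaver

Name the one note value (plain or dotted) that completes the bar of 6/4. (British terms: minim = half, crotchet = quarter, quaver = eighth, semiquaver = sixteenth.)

The bar of 6/4 = 24 sixteenth notes.
Working in sixteenth notes: quaver = 2; semiquaver = 1; minim = 8; dotted crotchet = 6; a full eighth-note triplet (3 notes) (three triplet eighths span one quarter) = 4; quaver = 2.
Adding: 2 + 1 + 8 + 6 + 4 + 2 = 23.
Remaining: 24 − 23 = 1 sixteenth note, which is a sixteenth note.

sixteenth note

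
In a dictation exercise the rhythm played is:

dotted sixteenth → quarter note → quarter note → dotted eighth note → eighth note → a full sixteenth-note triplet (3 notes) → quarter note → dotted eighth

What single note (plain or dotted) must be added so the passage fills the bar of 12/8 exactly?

thirty-second note

The bar of 12/8 = 48 thirty-second notes.
Each duration in thirty-second notes: dotted sixteenth = 3; quarter note = 8; quarter note = 8; dotted eighth note = 6; eighth note = 4; a full sixteenth-note triplet (3 notes) (three triplet sixteenths span one eighth) = 4; quarter note = 8; dotted eighth = 6.
Altogether 3 + 8 + 8 + 6 + 4 + 4 + 8 + 6 = 47.
Remaining: 48 − 47 = 1 thirty-second note, which is a thirty-second note.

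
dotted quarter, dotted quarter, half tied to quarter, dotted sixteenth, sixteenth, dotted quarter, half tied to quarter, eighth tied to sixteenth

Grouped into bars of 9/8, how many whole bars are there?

One bar of 9/8 = 36 thirty-second notes.
Express everything in thirty-second notes: dotted quarter = 12; dotted quarter = 12; half tied to quarter (half + quarter) = 24; dotted sixteenth = 3; sixteenth = 2; dotted quarter = 12; half tied to quarter (half + quarter) = 24; eighth tied to sixteenth (eighth + sixteenth) = 6.
Adding: 12 + 12 + 24 + 3 + 2 + 12 + 24 + 6 = 95.
95 ÷ 36 = 2 complete bars with 23 left over.

2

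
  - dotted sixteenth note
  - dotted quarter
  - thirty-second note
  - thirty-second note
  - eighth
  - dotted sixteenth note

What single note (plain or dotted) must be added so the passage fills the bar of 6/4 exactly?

The bar of 6/4 = 48 thirty-second notes.
Convert each value to thirty-second notes: dotted sixteenth note = 3; dotted quarter = 12; thirty-second note = 1; thirty-second note = 1; eighth = 4; dotted sixteenth note = 3.
Total: 3 + 12 + 1 + 1 + 4 + 3 = 24.
Remaining: 48 − 24 = 24 thirty-second notes, which is a dotted half note.

dotted half note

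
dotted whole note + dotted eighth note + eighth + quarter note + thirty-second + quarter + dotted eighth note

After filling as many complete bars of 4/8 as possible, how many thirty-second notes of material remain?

1

One bar of 4/8 = 16 thirty-second notes.
In thirty-second notes: dotted whole note = 48; dotted eighth note = 6; eighth = 4; quarter note = 8; thirty-second = 1; quarter = 8; dotted eighth note = 6.
Adding: 48 + 6 + 4 + 8 + 1 + 8 + 6 = 81.
81 ÷ 16 = 5 complete bars with 1 thirty-second note remaining.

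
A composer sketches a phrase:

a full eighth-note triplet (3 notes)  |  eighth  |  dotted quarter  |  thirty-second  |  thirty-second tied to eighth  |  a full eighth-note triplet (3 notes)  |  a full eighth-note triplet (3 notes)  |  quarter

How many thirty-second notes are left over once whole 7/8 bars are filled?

One bar of 7/8 = 28 thirty-second notes.
In thirty-second notes: a full eighth-note triplet (3 notes) (three triplet eighths span one quarter) = 8; eighth = 4; dotted quarter = 12; thirty-second = 1; thirty-second tied to eighth (thirty-second + eighth) = 5; a full eighth-note triplet (3 notes) (three triplet eighths span one quarter) = 8; a full eighth-note triplet (3 notes) (three triplet eighths span one quarter) = 8; quarter = 8.
Sum: 8 + 4 + 12 + 1 + 5 + 8 + 8 + 8 = 54.
54 ÷ 28 = 1 complete bar with 26 thirty-second notes remaining.

26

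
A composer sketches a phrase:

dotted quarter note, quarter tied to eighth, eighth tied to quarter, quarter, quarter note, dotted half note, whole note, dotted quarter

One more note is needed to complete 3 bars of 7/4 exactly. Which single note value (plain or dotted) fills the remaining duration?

3 bars of 7/4 = 42 eighth notes.
Working in eighth notes: dotted quarter note = 3; quarter tied to eighth (quarter + eighth) = 3; eighth tied to quarter (eighth + quarter) = 3; quarter = 2; quarter note = 2; dotted half note = 6; whole note = 8; dotted quarter = 3.
Altogether 3 + 3 + 3 + 2 + 2 + 6 + 8 + 3 = 30.
Remaining: 42 − 30 = 12 eighth notes, which is a dotted whole note.

dotted whole note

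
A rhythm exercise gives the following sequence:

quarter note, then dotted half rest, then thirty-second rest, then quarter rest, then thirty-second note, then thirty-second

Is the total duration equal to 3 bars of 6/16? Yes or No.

One bar of 6/16 = 12 thirty-second notes, so 3 bars = 36.
Each duration in thirty-second notes: quarter note = 8; dotted half rest = 24; thirty-second rest = 1; quarter rest = 8; thirty-second note = 1; thirty-second = 1.
Sum: 8 + 24 + 1 + 8 + 1 + 1 = 43.
43 exceeds 36, so the answer is No.

No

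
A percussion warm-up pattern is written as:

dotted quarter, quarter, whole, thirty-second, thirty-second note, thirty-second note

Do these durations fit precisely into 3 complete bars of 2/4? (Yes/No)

No

One bar of 2/4 = 16 thirty-second notes, so 3 bars = 48.
In thirty-second notes: dotted quarter = 12; quarter = 8; whole = 32; thirty-second = 1; thirty-second note = 1; thirty-second note = 1.
Adding: 12 + 8 + 32 + 1 + 1 + 1 = 55.
55 exceeds 48, so the answer is No.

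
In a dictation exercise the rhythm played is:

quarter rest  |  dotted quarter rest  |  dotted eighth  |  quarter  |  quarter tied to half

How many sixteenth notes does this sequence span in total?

Express everything in sixteenth notes: quarter rest = 4; dotted quarter rest = 6; dotted eighth = 3; quarter = 4; quarter tied to half (quarter + half) = 12.
Sum: 4 + 6 + 3 + 4 + 12 = 29 sixteenth notes.

29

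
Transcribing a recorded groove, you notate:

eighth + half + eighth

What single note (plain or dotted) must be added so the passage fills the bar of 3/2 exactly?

The bar of 3/2 = 12 eighth notes.
Convert each value to eighth notes: eighth = 1; half = 4; eighth = 1.
Total: 1 + 4 + 1 = 6.
Remaining: 12 − 6 = 6 eighth notes, which is a dotted half note.

dotted half note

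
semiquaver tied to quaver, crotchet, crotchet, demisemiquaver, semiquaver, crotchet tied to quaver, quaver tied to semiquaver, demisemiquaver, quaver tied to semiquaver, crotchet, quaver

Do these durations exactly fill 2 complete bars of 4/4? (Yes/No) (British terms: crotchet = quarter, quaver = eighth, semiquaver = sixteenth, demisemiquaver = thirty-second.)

No

One bar of 4/4 = 32 thirty-second notes, so 2 bars = 64.
Convert each value to thirty-second notes: semiquaver tied to quaver (semiquaver + quaver) = 6; crotchet = 8; crotchet = 8; demisemiquaver = 1; semiquaver = 2; crotchet tied to quaver (crotchet + quaver) = 12; quaver tied to semiquaver (quaver + semiquaver) = 6; demisemiquaver = 1; quaver tied to semiquaver (quaver + semiquaver) = 6; crotchet = 8; quaver = 4.
Sum: 6 + 8 + 8 + 1 + 2 + 12 + 6 + 1 + 6 + 8 + 4 = 62.
62 falls short of 64, so the answer is No.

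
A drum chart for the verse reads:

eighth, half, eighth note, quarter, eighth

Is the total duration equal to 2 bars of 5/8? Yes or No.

One bar of 5/8 = 5 eighth notes, so 2 bars = 10.
Express everything in eighth notes: eighth = 1; half = 4; eighth note = 1; quarter = 2; eighth = 1.
Adding: 1 + 4 + 1 + 2 + 1 = 9.
9 falls short of 10, so the answer is No.

No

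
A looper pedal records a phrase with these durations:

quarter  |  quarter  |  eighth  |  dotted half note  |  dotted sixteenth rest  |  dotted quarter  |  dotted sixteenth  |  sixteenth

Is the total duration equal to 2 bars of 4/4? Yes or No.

Yes

One bar of 4/4 = 32 thirty-second notes, so 2 bars = 64.
Working in thirty-second notes: quarter = 8; quarter = 8; eighth = 4; dotted half note = 24; dotted sixteenth rest = 3; dotted quarter = 12; dotted sixteenth = 3; sixteenth = 2.
Total: 8 + 8 + 4 + 24 + 3 + 12 + 3 + 2 = 64.
64 equals 64, so the answer is Yes.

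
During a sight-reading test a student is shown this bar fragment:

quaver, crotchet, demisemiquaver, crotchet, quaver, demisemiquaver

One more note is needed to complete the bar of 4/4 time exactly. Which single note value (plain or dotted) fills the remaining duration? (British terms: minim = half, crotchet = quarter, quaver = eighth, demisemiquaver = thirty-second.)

The bar of 4/4 = 32 thirty-second notes.
Convert each value to thirty-second notes: quaver = 4; crotchet = 8; demisemiquaver = 1; crotchet = 8; quaver = 4; demisemiquaver = 1.
Total: 4 + 8 + 1 + 8 + 4 + 1 = 26.
Remaining: 32 − 26 = 6 thirty-second notes, which is a dotted eighth note.

dotted eighth note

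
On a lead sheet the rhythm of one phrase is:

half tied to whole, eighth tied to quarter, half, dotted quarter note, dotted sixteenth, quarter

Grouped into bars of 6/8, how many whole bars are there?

4

One bar of 6/8 = 24 thirty-second notes.
Working in thirty-second notes: half tied to whole (half + whole) = 48; eighth tied to quarter (eighth + quarter) = 12; half = 16; dotted quarter note = 12; dotted sixteenth = 3; quarter = 8.
Adding: 48 + 12 + 16 + 12 + 3 + 8 = 99.
99 ÷ 24 = 4 complete bars with 3 left over.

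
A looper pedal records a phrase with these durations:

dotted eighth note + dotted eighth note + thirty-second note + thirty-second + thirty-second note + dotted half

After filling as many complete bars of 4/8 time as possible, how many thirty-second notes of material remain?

7

One bar of 4/8 = 16 thirty-second notes.
Working in thirty-second notes: dotted eighth note = 6; dotted eighth note = 6; thirty-second note = 1; thirty-second = 1; thirty-second note = 1; dotted half = 24.
Sum: 6 + 6 + 1 + 1 + 1 + 24 = 39.
39 ÷ 16 = 2 complete bars with 7 thirty-second notes remaining.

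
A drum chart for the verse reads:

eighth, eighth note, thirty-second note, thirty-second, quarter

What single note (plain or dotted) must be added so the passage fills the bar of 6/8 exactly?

The bar of 6/8 = 24 thirty-second notes.
Each duration in thirty-second notes: eighth = 4; eighth note = 4; thirty-second note = 1; thirty-second = 1; quarter = 8.
Total: 4 + 4 + 1 + 1 + 8 = 18.
Remaining: 24 − 18 = 6 thirty-second notes, which is a dotted eighth note.

dotted eighth note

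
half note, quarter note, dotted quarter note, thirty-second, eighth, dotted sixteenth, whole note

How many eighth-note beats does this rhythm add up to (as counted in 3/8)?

One eighth-note beat = 4 thirty-second notes.
Each duration in thirty-second notes: half note = 16; quarter note = 8; dotted quarter note = 12; thirty-second = 1; eighth = 4; dotted sixteenth = 3; whole note = 32.
Altogether 16 + 8 + 12 + 1 + 4 + 3 + 32 = 76.
76 ÷ 4 = 19 beats.

19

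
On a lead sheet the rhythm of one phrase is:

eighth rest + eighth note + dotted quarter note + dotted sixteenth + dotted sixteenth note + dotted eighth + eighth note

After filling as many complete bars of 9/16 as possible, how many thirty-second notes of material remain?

One bar of 9/16 = 18 thirty-second notes.
Convert each value to thirty-second notes: eighth rest = 4; eighth note = 4; dotted quarter note = 12; dotted sixteenth = 3; dotted sixteenth note = 3; dotted eighth = 6; eighth note = 4.
Altogether 4 + 4 + 12 + 3 + 3 + 6 + 4 = 36.
36 ÷ 18 = 2 complete bars with 0 thirty-second notes remaining.

0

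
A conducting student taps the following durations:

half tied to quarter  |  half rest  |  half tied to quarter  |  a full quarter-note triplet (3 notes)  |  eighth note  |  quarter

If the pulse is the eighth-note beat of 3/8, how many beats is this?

23

One eighth-note beat = 2 sixteenth notes.
Express everything in sixteenth notes: half tied to quarter (half + quarter) = 12; half rest = 8; half tied to quarter (half + quarter) = 12; a full quarter-note triplet (3 notes) (three triplet quarters span one half) = 8; eighth note = 2; quarter = 4.
Sum: 12 + 8 + 12 + 8 + 2 + 4 = 46.
46 ÷ 2 = 23 beats.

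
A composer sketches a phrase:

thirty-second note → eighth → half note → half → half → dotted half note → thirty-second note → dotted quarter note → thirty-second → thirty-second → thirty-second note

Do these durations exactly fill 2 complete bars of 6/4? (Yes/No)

No

One bar of 6/4 = 48 thirty-second notes, so 2 bars = 96.
Working in thirty-second notes: thirty-second note = 1; eighth = 4; half note = 16; half = 16; half = 16; dotted half note = 24; thirty-second note = 1; dotted quarter note = 12; thirty-second = 1; thirty-second = 1; thirty-second note = 1.
Sum: 1 + 4 + 16 + 16 + 16 + 24 + 1 + 12 + 1 + 1 + 1 = 93.
93 falls short of 96, so the answer is No.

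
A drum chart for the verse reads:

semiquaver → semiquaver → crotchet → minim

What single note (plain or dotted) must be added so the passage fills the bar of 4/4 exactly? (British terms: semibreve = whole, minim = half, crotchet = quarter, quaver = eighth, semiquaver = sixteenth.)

eighth note

The bar of 4/4 = 16 sixteenth notes.
Each duration in sixteenth notes: semiquaver = 1; semiquaver = 1; crotchet = 4; minim = 8.
Altogether 1 + 1 + 4 + 8 = 14.
Remaining: 16 − 14 = 2 sixteenth notes, which is a eighth note.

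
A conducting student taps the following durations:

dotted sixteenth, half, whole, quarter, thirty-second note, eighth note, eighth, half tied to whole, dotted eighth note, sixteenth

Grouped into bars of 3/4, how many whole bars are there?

One bar of 3/4 = 24 thirty-second notes.
Working in thirty-second notes: dotted sixteenth = 3; half = 16; whole = 32; quarter = 8; thirty-second note = 1; eighth note = 4; eighth = 4; half tied to whole (half + whole) = 48; dotted eighth note = 6; sixteenth = 2.
Adding: 3 + 16 + 32 + 8 + 1 + 4 + 4 + 48 + 6 + 2 = 124.
124 ÷ 24 = 5 complete bars with 4 left over.

5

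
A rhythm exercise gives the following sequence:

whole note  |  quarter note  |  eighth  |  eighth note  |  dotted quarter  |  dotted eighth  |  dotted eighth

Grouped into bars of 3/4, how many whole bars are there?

One bar of 3/4 = 12 sixteenth notes.
Each duration in sixteenth notes: whole note = 16; quarter note = 4; eighth = 2; eighth note = 2; dotted quarter = 6; dotted eighth = 3; dotted eighth = 3.
Total: 16 + 4 + 2 + 2 + 6 + 3 + 3 = 36.
36 ÷ 12 = 3 complete bars with 0 left over.

3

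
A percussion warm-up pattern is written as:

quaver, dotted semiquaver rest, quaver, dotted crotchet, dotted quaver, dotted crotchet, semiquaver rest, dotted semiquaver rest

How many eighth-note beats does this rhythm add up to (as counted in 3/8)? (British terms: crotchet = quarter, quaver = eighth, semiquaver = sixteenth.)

One eighth-note beat = 4 thirty-second notes.
Convert each value to thirty-second notes: quaver = 4; dotted semiquaver rest = 3; quaver = 4; dotted crotchet = 12; dotted quaver = 6; dotted crotchet = 12; semiquaver rest = 2; dotted semiquaver rest = 3.
Adding: 4 + 3 + 4 + 12 + 6 + 12 + 2 + 3 = 46.
46 ÷ 4 = 11.5 beats.

11.5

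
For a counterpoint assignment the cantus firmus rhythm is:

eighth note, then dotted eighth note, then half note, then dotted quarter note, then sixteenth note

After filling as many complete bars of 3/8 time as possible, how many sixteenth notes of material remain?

One bar of 3/8 = 6 sixteenth notes.
Express everything in sixteenth notes: eighth note = 2; dotted eighth note = 3; half note = 8; dotted quarter note = 6; sixteenth note = 1.
Total: 2 + 3 + 8 + 6 + 1 = 20.
20 ÷ 6 = 3 complete bars with 2 sixteenth notes remaining.

2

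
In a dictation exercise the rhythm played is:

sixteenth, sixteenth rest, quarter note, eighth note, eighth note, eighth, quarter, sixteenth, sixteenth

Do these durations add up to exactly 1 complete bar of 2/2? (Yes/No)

No

One bar of 2/2 = 16 sixteenth notes.
Convert each value to sixteenth notes: sixteenth = 1; sixteenth rest = 1; quarter note = 4; eighth note = 2; eighth note = 2; eighth = 2; quarter = 4; sixteenth = 1; sixteenth = 1.
Total: 1 + 1 + 4 + 2 + 2 + 2 + 4 + 1 + 1 = 18.
18 exceeds 16, so the answer is No.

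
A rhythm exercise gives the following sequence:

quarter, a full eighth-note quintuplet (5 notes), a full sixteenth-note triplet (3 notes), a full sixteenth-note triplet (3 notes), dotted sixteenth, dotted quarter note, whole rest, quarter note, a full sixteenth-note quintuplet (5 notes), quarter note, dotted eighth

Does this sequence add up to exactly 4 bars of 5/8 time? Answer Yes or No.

No

One bar of 5/8 = 20 thirty-second notes, so 4 bars = 80.
Each duration in thirty-second notes: quarter = 8; a full eighth-note quintuplet (5 notes) (five quintuplet eighths span one half) = 16; a full sixteenth-note triplet (3 notes) (three triplet sixteenths span one eighth) = 4; a full sixteenth-note triplet (3 notes) (three triplet sixteenths span one eighth) = 4; dotted sixteenth = 3; dotted quarter note = 12; whole rest = 32; quarter note = 8; a full sixteenth-note quintuplet (5 notes) (five quintuplet sixteenths span one quarter) = 8; quarter note = 8; dotted eighth = 6.
Total: 8 + 16 + 4 + 4 + 3 + 12 + 32 + 8 + 8 + 8 + 6 = 109.
109 exceeds 80, so the answer is No.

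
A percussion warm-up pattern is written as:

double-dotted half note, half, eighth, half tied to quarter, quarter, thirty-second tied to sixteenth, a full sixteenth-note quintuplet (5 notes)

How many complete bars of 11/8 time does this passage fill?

One bar of 11/8 = 44 thirty-second notes.
Working in thirty-second notes: double-dotted half note = 28; half = 16; eighth = 4; half tied to quarter (half + quarter) = 24; quarter = 8; thirty-second tied to sixteenth (thirty-second + sixteenth) = 3; a full sixteenth-note quintuplet (5 notes) (five quintuplet sixteenths span one quarter) = 8.
Total: 28 + 16 + 4 + 24 + 8 + 3 + 8 = 91.
91 ÷ 44 = 2 complete bars with 3 left over.

2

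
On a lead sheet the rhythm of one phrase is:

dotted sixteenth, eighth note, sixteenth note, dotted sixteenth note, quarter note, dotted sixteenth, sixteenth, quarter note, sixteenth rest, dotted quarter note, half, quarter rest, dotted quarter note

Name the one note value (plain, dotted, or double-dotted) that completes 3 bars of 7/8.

thirty-second note

3 bars of 7/8 = 84 thirty-second notes.
Working in thirty-second notes: dotted sixteenth = 3; eighth note = 4; sixteenth note = 2; dotted sixteenth note = 3; quarter note = 8; dotted sixteenth = 3; sixteenth = 2; quarter note = 8; sixteenth rest = 2; dotted quarter note = 12; half = 16; quarter rest = 8; dotted quarter note = 12.
Total: 3 + 4 + 2 + 3 + 8 + 3 + 2 + 8 + 2 + 12 + 16 + 8 + 12 = 83.
Remaining: 84 − 83 = 1 thirty-second note, which is a thirty-second note.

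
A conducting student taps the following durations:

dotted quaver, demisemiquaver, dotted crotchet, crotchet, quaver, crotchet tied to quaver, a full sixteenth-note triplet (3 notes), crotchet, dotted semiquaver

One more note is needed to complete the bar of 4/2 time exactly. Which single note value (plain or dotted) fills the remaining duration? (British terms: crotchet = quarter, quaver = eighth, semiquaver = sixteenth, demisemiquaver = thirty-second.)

dotted eighth note

The bar of 4/2 = 64 thirty-second notes.
Convert each value to thirty-second notes: dotted quaver = 6; demisemiquaver = 1; dotted crotchet = 12; crotchet = 8; quaver = 4; crotchet tied to quaver (crotchet + quaver) = 12; a full sixteenth-note triplet (3 notes) (three triplet sixteenths span one eighth) = 4; crotchet = 8; dotted semiquaver = 3.
Adding: 6 + 1 + 12 + 8 + 4 + 12 + 4 + 8 + 3 = 58.
Remaining: 64 − 58 = 6 thirty-second notes, which is a dotted eighth note.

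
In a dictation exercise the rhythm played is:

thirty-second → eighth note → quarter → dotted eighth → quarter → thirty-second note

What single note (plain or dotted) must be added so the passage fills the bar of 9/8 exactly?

The bar of 9/8 = 36 thirty-second notes.
Each duration in thirty-second notes: thirty-second = 1; eighth note = 4; quarter = 8; dotted eighth = 6; quarter = 8; thirty-second note = 1.
Total: 1 + 4 + 8 + 6 + 8 + 1 = 28.
Remaining: 36 − 28 = 8 thirty-second notes, which is a quarter note.

quarter note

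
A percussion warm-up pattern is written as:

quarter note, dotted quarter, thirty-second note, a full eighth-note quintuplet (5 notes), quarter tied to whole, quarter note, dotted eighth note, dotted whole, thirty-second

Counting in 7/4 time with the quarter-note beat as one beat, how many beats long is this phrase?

One quarter-note beat = 8 thirty-second notes.
In thirty-second notes: quarter note = 8; dotted quarter = 12; thirty-second note = 1; a full eighth-note quintuplet (5 notes) (five quintuplet eighths span one half) = 16; quarter tied to whole (quarter + whole) = 40; quarter note = 8; dotted eighth note = 6; dotted whole = 48; thirty-second = 1.
Adding: 8 + 12 + 1 + 16 + 40 + 8 + 6 + 48 + 1 = 140.
140 ÷ 8 = 17.5 beats.

17.5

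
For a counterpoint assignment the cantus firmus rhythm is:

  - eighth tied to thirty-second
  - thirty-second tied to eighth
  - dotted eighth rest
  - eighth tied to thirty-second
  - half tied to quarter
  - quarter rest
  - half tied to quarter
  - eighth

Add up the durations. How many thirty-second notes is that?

81

In thirty-second notes: eighth tied to thirty-second (eighth + thirty-second) = 5; thirty-second tied to eighth (thirty-second + eighth) = 5; dotted eighth rest = 6; eighth tied to thirty-second (eighth + thirty-second) = 5; half tied to quarter (half + quarter) = 24; quarter rest = 8; half tied to quarter (half + quarter) = 24; eighth = 4.
Adding: 5 + 5 + 6 + 5 + 24 + 8 + 24 + 4 = 81 thirty-second notes.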